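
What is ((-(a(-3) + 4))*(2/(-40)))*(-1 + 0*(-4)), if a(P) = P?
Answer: -1/20 ≈ -0.050000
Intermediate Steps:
((-(a(-3) + 4))*(2/(-40)))*(-1 + 0*(-4)) = ((-(-3 + 4))*(2/(-40)))*(-1 + 0*(-4)) = ((-1*1)*(2*(-1/40)))*(-1 + 0) = -1*(-1/20)*(-1) = (1/20)*(-1) = -1/20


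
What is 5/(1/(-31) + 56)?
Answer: 31/347 ≈ 0.089337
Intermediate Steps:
5/(1/(-31) + 56) = 5/(-1/31 + 56) = 5/(1735/31) = 5*(31/1735) = 31/347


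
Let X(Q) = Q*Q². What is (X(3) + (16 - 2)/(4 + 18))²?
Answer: 92416/121 ≈ 763.77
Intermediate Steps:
X(Q) = Q³
(X(3) + (16 - 2)/(4 + 18))² = (3³ + (16 - 2)/(4 + 18))² = (27 + 14/22)² = (27 + 14*(1/22))² = (27 + 7/11)² = (304/11)² = 92416/121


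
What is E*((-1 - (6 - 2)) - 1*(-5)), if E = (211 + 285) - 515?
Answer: 0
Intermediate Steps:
E = -19 (E = 496 - 515 = -19)
E*((-1 - (6 - 2)) - 1*(-5)) = -19*((-1 - (6 - 2)) - 1*(-5)) = -19*((-1 - 1*4) + 5) = -19*((-1 - 4) + 5) = -19*(-5 + 5) = -19*0 = 0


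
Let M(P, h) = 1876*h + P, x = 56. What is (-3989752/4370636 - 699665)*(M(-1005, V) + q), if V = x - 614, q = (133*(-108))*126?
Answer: 2184683369280528621/1092659 ≈ 1.9994e+12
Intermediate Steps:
q = -1809864 (q = -14364*126 = -1809864)
V = -558 (V = 56 - 614 = -558)
M(P, h) = P + 1876*h
(-3989752/4370636 - 699665)*(M(-1005, V) + q) = (-3989752/4370636 - 699665)*((-1005 + 1876*(-558)) - 1809864) = (-3989752*1/4370636 - 699665)*((-1005 - 1046808) - 1809864) = (-997438/1092659 - 699665)*(-1047813 - 1809864) = -764496256673/1092659*(-2857677) = 2184683369280528621/1092659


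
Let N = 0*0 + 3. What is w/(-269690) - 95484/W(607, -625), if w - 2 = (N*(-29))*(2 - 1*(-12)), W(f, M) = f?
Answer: -12875170924/81850915 ≈ -157.30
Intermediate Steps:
N = 3 (N = 0 + 3 = 3)
w = -1216 (w = 2 + (3*(-29))*(2 - 1*(-12)) = 2 - 87*(2 + 12) = 2 - 87*14 = 2 - 1218 = -1216)
w/(-269690) - 95484/W(607, -625) = -1216/(-269690) - 95484/607 = -1216*(-1/269690) - 95484*1/607 = 608/134845 - 95484/607 = -12875170924/81850915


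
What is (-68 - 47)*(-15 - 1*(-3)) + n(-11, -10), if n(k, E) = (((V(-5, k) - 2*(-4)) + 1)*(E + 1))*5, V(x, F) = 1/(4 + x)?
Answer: 1020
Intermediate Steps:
n(k, E) = 40 + 40*E (n(k, E) = (((1/(4 - 5) - 2*(-4)) + 1)*(E + 1))*5 = (((1/(-1) + 8) + 1)*(1 + E))*5 = (((-1 + 8) + 1)*(1 + E))*5 = ((7 + 1)*(1 + E))*5 = (8*(1 + E))*5 = (8 + 8*E)*5 = 40 + 40*E)
(-68 - 47)*(-15 - 1*(-3)) + n(-11, -10) = (-68 - 47)*(-15 - 1*(-3)) + (40 + 40*(-10)) = -115*(-15 + 3) + (40 - 400) = -115*(-12) - 360 = 1380 - 360 = 1020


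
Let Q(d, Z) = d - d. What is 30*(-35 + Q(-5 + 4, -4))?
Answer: -1050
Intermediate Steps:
Q(d, Z) = 0
30*(-35 + Q(-5 + 4, -4)) = 30*(-35 + 0) = 30*(-35) = -1050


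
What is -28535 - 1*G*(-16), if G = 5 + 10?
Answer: -28295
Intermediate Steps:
G = 15
-28535 - 1*G*(-16) = -28535 - 1*15*(-16) = -28535 - 15*(-16) = -28535 - 1*(-240) = -28535 + 240 = -28295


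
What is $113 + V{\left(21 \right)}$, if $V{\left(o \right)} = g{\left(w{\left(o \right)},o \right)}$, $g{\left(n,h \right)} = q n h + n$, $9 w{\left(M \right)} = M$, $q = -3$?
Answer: $- \frac{95}{3} \approx -31.667$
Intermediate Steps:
$w{\left(M \right)} = \frac{M}{9}$
$g{\left(n,h \right)} = n - 3 h n$ ($g{\left(n,h \right)} = - 3 n h + n = - 3 h n + n = n - 3 h n$)
$V{\left(o \right)} = \frac{o \left(1 - 3 o\right)}{9}$ ($V{\left(o \right)} = \frac{o}{9} \left(1 - 3 o\right) = \frac{o \left(1 - 3 o\right)}{9}$)
$113 + V{\left(21 \right)} = 113 + \frac{1}{9} \cdot 21 \left(1 - 63\right) = 113 + \frac{1}{9} \cdot 21 \left(-62\right) = 113 - \frac{434}{3} = - \frac{95}{3}$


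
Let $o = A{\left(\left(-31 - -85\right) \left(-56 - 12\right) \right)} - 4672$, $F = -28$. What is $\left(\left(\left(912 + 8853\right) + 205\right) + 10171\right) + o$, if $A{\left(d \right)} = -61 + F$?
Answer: $15380$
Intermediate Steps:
$A{\left(d \right)} = -89$ ($A{\left(d \right)} = -61 - 28 = -89$)
$o = -4761$ ($o = -89 - 4672 = -4761$)
$\left(\left(\left(912 + 8853\right) + 205\right) + 10171\right) + o = \left(\left(\left(912 + 8853\right) + 205\right) + 10171\right) - 4761 = \left(\left(9765 + 205\right) + 10171\right) - 4761 = \left(9970 + 10171\right) - 4761 = 20141 - 4761 = 15380$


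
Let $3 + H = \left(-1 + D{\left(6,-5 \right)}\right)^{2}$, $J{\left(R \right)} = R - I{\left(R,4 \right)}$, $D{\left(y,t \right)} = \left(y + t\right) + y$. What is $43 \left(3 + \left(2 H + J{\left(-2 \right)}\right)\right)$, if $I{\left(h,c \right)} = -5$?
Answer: $3096$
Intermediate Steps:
$D{\left(y,t \right)} = t + 2 y$ ($D{\left(y,t \right)} = \left(t + y\right) + y = t + 2 y$)
$J{\left(R \right)} = 5 + R$ ($J{\left(R \right)} = R - -5 = R + 5 = 5 + R$)
$H = 33$ ($H = -3 + \left(-1 + \left(-5 + 2 \cdot 6\right)\right)^{2} = -3 + \left(-1 + \left(-5 + 12\right)\right)^{2} = -3 + \left(-1 + 7\right)^{2} = -3 + 6^{2} = -3 + 36 = 33$)
$43 \left(3 + \left(2 H + J{\left(-2 \right)}\right)\right) = 43 \left(3 + \left(2 \cdot 33 + \left(5 - 2\right)\right)\right) = 43 \left(3 + \left(66 + 3\right)\right) = 43 \left(3 + 69\right) = 43 \cdot 72 = 3096$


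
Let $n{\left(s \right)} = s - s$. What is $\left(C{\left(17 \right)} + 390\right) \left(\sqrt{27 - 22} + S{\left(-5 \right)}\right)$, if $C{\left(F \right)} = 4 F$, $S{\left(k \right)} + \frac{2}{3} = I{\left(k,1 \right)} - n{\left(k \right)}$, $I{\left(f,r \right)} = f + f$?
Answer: $- \frac{14656}{3} + 458 \sqrt{5} \approx -3861.2$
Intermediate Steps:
$I{\left(f,r \right)} = 2 f$
$n{\left(s \right)} = 0$
$S{\left(k \right)} = - \frac{2}{3} + 2 k$ ($S{\left(k \right)} = - \frac{2}{3} + \left(2 k - 0\right) = - \frac{2}{3} + \left(2 k + 0\right) = - \frac{2}{3} + 2 k$)
$\left(C{\left(17 \right)} + 390\right) \left(\sqrt{27 - 22} + S{\left(-5 \right)}\right) = \left(4 \cdot 17 + 390\right) \left(\sqrt{27 - 22} + \left(- \frac{2}{3} + 2 \left(-5\right)\right)\right) = \left(68 + 390\right) \left(\sqrt{5} - \frac{32}{3}\right) = 458 \left(\sqrt{5} - \frac{32}{3}\right) = 458 \left(- \frac{32}{3} + \sqrt{5}\right) = - \frac{14656}{3} + 458 \sqrt{5}$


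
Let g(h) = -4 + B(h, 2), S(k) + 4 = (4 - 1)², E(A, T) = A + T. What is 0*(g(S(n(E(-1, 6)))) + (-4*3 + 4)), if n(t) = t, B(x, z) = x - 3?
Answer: 0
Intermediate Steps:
B(x, z) = -3 + x
S(k) = 5 (S(k) = -4 + (4 - 1)² = -4 + 3² = -4 + 9 = 5)
g(h) = -7 + h (g(h) = -4 + (-3 + h) = -7 + h)
0*(g(S(n(E(-1, 6)))) + (-4*3 + 4)) = 0*((-7 + 5) + (-4*3 + 4)) = 0*(-2 + (-12 + 4)) = 0*(-2 - 8) = 0*(-10) = 0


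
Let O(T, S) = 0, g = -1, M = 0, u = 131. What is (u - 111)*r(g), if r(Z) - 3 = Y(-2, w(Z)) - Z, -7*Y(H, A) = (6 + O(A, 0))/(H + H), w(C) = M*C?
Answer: 590/7 ≈ 84.286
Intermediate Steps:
w(C) = 0 (w(C) = 0*C = 0)
Y(H, A) = -3/(7*H) (Y(H, A) = -(6 + 0)/(7*(H + H)) = -6/(7*(2*H)) = -6*1/(2*H)/7 = -3/(7*H))
r(Z) = 45/14 - Z (r(Z) = 3 + (-3/7/(-2) - Z) = 3 + (-3/7*(-½) - Z) = 3 + (3/14 - Z) = 45/14 - Z)
(u - 111)*r(g) = (131 - 111)*(45/14 - 1*(-1)) = 20*(45/14 + 1) = 20*(59/14) = 590/7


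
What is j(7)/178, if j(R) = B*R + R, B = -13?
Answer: -42/89 ≈ -0.47191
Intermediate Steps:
j(R) = -12*R (j(R) = -13*R + R = -12*R)
j(7)/178 = (-12*7)/178 = (1/178)*(-84) = -42/89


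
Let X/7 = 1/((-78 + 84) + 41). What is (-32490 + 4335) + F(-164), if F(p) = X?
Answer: -1323278/47 ≈ -28155.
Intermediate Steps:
X = 7/47 (X = 7/((-78 + 84) + 41) = 7/(6 + 41) = 7/47 ≈ 0.14894)
F(p) = 7/47
(-32490 + 4335) + F(-164) = (-32490 + 4335) + 7/47 = -28155 + 7/47 = -1323278/47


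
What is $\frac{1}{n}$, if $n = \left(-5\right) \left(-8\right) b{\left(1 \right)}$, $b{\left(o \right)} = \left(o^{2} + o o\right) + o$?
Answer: $\frac{1}{120} \approx 0.0083333$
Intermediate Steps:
$b{\left(o \right)} = o + 2 o^{2}$ ($b{\left(o \right)} = \left(o^{2} + o^{2}\right) + o = 2 o^{2} + o = o + 2 o^{2}$)
$n = 120$ ($n = \left(-5\right) \left(-8\right) 1 \left(1 + 2 \cdot 1\right) = 40 \cdot 1 \left(1 + 2\right) = 40 \cdot 1 \cdot 3 = 40 \cdot 3 = 120$)
$\frac{1}{n} = \frac{1}{120}$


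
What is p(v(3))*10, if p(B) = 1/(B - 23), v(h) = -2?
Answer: -2/5 ≈ -0.40000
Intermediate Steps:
p(B) = 1/(-23 + B)
p(v(3))*10 = 10/(-23 - 2) = 10/(-25) = -1/25*10 = -2/5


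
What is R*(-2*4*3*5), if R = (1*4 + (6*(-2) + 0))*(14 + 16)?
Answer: 28800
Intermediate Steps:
R = -240 (R = (4 + (-12 + 0))*30 = (4 - 12)*30 = -8*30 = -240)
R*(-2*4*3*5) = -(-480)*(4*3)*5 = -(-480)*12*5 = -(-480)*60 = -240*(-120) = 28800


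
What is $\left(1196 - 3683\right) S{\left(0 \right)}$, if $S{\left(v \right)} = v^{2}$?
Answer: $0$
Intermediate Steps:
$\left(1196 - 3683\right) S{\left(0 \right)} = \left(1196 - 3683\right) 0^{2} = \left(1196 - 3683\right) 0 = \left(-2487\right) 0 = 0$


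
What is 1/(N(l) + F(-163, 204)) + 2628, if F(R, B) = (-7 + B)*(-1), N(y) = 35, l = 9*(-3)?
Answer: 425735/162 ≈ 2628.0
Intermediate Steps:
l = -27
F(R, B) = 7 - B
1/(N(l) + F(-163, 204)) + 2628 = 1/(35 + (7 - 1*204)) + 2628 = 1/(35 + (7 - 204)) + 2628 = 1/(35 - 197) + 2628 = 1/(-162) + 2628 = -1/162 + 2628 = 425735/162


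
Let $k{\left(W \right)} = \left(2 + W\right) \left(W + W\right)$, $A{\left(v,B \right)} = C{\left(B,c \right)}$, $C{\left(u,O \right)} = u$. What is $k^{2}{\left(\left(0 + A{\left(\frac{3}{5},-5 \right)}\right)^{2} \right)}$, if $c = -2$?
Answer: $1822500$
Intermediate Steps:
$A{\left(v,B \right)} = B$
$k{\left(W \right)} = 2 W \left(2 + W\right)$ ($k{\left(W \right)} = \left(2 + W\right) 2 W = 2 W \left(2 + W\right)$)
$k^{2}{\left(\left(0 + A{\left(\frac{3}{5},-5 \right)}\right)^{2} \right)} = \left(2 \left(0 - 5\right)^{2} \left(2 + \left(0 - 5\right)^{2}\right)\right)^{2} = \left(2 \left(-5\right)^{2} \left(2 + \left(-5\right)^{2}\right)\right)^{2} = \left(2 \cdot 25 \left(2 + 25\right)\right)^{2} = \left(2 \cdot 25 \cdot 27\right)^{2} = 1350^{2} = 1822500$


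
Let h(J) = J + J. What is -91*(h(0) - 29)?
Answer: 2639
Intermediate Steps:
h(J) = 2*J
-91*(h(0) - 29) = -91*(2*0 - 29) = -91*(0 - 29) = -91*(-29) = 2639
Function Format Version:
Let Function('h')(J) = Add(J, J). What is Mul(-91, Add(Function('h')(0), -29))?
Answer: 2639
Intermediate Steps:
Function('h')(J) = Mul(2, J)
Mul(-91, Add(Function('h')(0), -29)) = Mul(-91, Add(Mul(2, 0), -29)) = Mul(-91, Add(0, -29)) = Mul(-91, -29) = 2639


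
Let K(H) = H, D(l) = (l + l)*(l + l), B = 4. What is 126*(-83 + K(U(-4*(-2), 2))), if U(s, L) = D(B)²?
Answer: 505638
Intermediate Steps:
D(l) = 4*l² (D(l) = (2*l)*(2*l) = 4*l²)
U(s, L) = 4096 (U(s, L) = (4*4²)² = (4*16)² = 64² = 4096)
126*(-83 + K(U(-4*(-2), 2))) = 126*(-83 + 4096) = 126*4013 = 505638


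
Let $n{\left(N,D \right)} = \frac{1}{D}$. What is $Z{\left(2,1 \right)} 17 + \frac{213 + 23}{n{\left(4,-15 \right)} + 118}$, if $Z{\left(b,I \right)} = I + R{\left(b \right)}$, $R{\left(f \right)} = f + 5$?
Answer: $\frac{244124}{1769} \approx 138.0$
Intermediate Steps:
$R{\left(f \right)} = 5 + f$
$Z{\left(b,I \right)} = 5 + I + b$ ($Z{\left(b,I \right)} = I + \left(5 + b\right) = 5 + I + b$)
$Z{\left(2,1 \right)} 17 + \frac{213 + 23}{n{\left(4,-15 \right)} + 118} = \left(5 + 1 + 2\right) 17 + \frac{213 + 23}{\frac{1}{-15} + 118} = 8 \cdot 17 + \frac{236}{- \frac{1}{15} + 118} = 136 + \frac{236}{\frac{1769}{15}} = 136 + 236 \cdot \frac{15}{1769} = 136 + \frac{3540}{1769} = \frac{244124}{1769}$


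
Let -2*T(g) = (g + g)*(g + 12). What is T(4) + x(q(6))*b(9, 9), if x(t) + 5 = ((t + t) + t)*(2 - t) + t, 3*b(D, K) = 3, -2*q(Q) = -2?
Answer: -65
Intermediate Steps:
q(Q) = 1 (q(Q) = -½*(-2) = 1)
b(D, K) = 1 (b(D, K) = (⅓)*3 = 1)
x(t) = -5 + t + 3*t*(2 - t) (x(t) = -5 + (((t + t) + t)*(2 - t) + t) = -5 + ((2*t + t)*(2 - t) + t) = -5 + ((3*t)*(2 - t) + t) = -5 + (3*t*(2 - t) + t) = -5 + (t + 3*t*(2 - t)) = -5 + t + 3*t*(2 - t))
T(g) = -g*(12 + g) (T(g) = -(g + g)*(g + 12)/2 = -2*g*(12 + g)/2 = -g*(12 + g))
T(4) + x(q(6))*b(9, 9) = -1*4*(12 + 4) + (-5 - 3*1² + 7*1)*1 = -1*4*16 + (-5 - 3*1 + 7)*1 = -64 + (-5 - 3 + 7)*1 = -64 - 1*1 = -64 - 1 = -65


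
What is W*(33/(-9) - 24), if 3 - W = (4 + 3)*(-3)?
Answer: -664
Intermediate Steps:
W = 24 (W = 3 - (4 + 3)*(-3) = 3 - 7*(-3) = 3 - 1*(-21) = 3 + 21 = 24)
W*(33/(-9) - 24) = 24*(33/(-9) - 24) = 24*(33*(-⅑) - 24) = 24*(-11/3 - 24) = 24*(-83/3) = -664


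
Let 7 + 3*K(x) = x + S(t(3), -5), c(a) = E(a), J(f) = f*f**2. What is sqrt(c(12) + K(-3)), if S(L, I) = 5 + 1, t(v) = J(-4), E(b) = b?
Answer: 4*sqrt(6)/3 ≈ 3.2660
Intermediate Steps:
J(f) = f**3
t(v) = -64 (t(v) = (-4)**3 = -64)
S(L, I) = 6
c(a) = a
K(x) = -1/3 + x/3 (K(x) = -7/3 + (x + 6)/3 = -7/3 + (6 + x)/3 = -7/3 + (2 + x/3) = -1/3 + x/3)
sqrt(c(12) + K(-3)) = sqrt(12 + (-1/3 + (1/3)*(-3))) = sqrt(12 + (-1/3 - 1)) = sqrt(12 - 4/3) = sqrt(32/3) = 4*sqrt(6)/3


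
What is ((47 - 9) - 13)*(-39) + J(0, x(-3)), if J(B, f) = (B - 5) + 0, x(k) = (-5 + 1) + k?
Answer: -980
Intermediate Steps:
x(k) = -4 + k
J(B, f) = -5 + B (J(B, f) = (-5 + B) + 0 = -5 + B)
((47 - 9) - 13)*(-39) + J(0, x(-3)) = ((47 - 9) - 13)*(-39) + (-5 + 0) = (38 - 13)*(-39) - 5 = 25*(-39) - 5 = -975 - 5 = -980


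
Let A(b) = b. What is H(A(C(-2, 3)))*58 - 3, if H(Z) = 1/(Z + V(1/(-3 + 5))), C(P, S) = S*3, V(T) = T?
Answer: 59/19 ≈ 3.1053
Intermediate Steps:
C(P, S) = 3*S
H(Z) = 1/(1/2 + Z) (H(Z) = 1/(Z + 1/(-3 + 5)) = 1/(Z + 1/2) = 1/(1/2 + Z))
H(A(C(-2, 3)))*58 - 3 = (2/(1 + 2*(3*3)))*58 - 3 = (2/(1 + 2*9))*58 - 3 = (2/(1 + 18))*58 - 3 = (2/19)*58 - 3 = 116/19 - 3 = 59/19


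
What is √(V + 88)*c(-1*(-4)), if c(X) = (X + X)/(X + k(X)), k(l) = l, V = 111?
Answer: √199 ≈ 14.107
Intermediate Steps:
c(X) = 1 (c(X) = (X + X)/(X + X) = (2*X)/((2*X)) = (2*X)*(1/(2*X)) = 1)
√(V + 88)*c(-1*(-4)) = √(111 + 88)*1 = √199*1 = √199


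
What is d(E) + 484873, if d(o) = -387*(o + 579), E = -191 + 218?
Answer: 250351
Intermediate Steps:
E = 27
d(o) = -224073 - 387*o (d(o) = -387*(579 + o) = -224073 - 387*o)
d(E) + 484873 = (-224073 - 387*27) + 484873 = (-224073 - 10449) + 484873 = -234522 + 484873 = 250351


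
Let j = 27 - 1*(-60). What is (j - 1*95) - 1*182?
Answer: -190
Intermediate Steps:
j = 87 (j = 27 + 60 = 87)
(j - 1*95) - 1*182 = (87 - 1*95) - 1*182 = (87 - 95) - 182 = -8 - 182 = -190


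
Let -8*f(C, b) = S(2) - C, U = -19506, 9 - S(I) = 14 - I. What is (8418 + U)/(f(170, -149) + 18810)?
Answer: -88704/150653 ≈ -0.58880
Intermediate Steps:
S(I) = -5 + I (S(I) = 9 - (14 - I) = 9 + (-14 + I) = -5 + I)
f(C, b) = 3/8 + C/8 (f(C, b) = -((-5 + 2) - C)/8 = -(-3 - C)/8 = 3/8 + C/8)
(8418 + U)/(f(170, -149) + 18810) = (8418 - 19506)/((3/8 + (⅛)*170) + 18810) = -11088/((3/8 + 85/4) + 18810) = -11088/(173/8 + 18810) = -11088/150653/8 = -11088*8/150653 = -88704/150653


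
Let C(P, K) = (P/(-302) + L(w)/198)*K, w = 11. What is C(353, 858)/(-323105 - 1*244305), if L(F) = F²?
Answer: 108394/128518365 ≈ 0.00084341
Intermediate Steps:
C(P, K) = K*(11/18 - P/302) (C(P, K) = (P/(-302) + 11²/198)*K = (P*(-1/302) + 121*(1/198))*K = (-P/302 + 11/18)*K = (11/18 - P/302)*K = K*(11/18 - P/302))
C(353, 858)/(-323105 - 1*244305) = ((1/2718)*858*(1661 - 9*353))/(-323105 - 1*244305) = ((1/2718)*858*(1661 - 3177))/(-323105 - 244305) = ((1/2718)*858*(-1516))/(-567410) = -216788/453*(-1/567410) = 108394/128518365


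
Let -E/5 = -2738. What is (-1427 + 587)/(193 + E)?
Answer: -840/13883 ≈ -0.060506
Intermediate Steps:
E = 13690 (E = -5*(-2738) = 13690)
(-1427 + 587)/(193 + E) = (-1427 + 587)/(193 + 13690) = -840/13883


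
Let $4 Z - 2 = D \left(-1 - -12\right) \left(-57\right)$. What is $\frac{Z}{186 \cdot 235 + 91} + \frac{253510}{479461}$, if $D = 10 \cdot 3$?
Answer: $\frac{8849565888}{21000871261} \approx 0.42139$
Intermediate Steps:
$D = 30$
$Z = -4702$ ($Z = \frac{1}{2} + \frac{30 \left(-1 - -12\right) \left(-57\right)}{4} = \frac{1}{2} + \frac{30 \left(-1 + 12\right) \left(-57\right)}{4} = \frac{1}{2} + \frac{30 \cdot 11 \left(-57\right)}{4} = \frac{1}{2} + \frac{330 \left(-57\right)}{4} = \frac{1}{2} + \frac{1}{4} \left(-18810\right) = \frac{1}{2} - \frac{9405}{2} = -4702$)
$\frac{Z}{186 \cdot 235 + 91} + \frac{253510}{479461} = - \frac{4702}{186 \cdot 235 + 91} + \frac{253510}{479461} = - \frac{4702}{43710 + 91} + 253510 \cdot \frac{1}{479461} = - \frac{4702}{43801} + \frac{253510}{479461} = \frac{8849565888}{21000871261}$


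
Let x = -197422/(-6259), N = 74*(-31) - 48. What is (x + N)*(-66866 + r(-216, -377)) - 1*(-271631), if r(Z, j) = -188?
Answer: 971378492853/6259 ≈ 1.5520e+8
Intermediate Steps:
N = -2342 (N = -2294 - 48 = -2342)
x = 197422/6259 (x = -197422*(-1/6259) = 197422/6259 ≈ 31.542)
(x + N)*(-66866 + r(-216, -377)) - 1*(-271631) = (197422/6259 - 2342)*(-66866 - 188) - 1*(-271631) = -14461156/6259*(-67054) + 271631 = 969678354424/6259 + 271631 = 971378492853/6259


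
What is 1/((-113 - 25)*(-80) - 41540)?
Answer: -1/30500 ≈ -3.2787e-5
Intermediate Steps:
1/((-113 - 25)*(-80) - 41540) = 1/(-138*(-80) - 41540) = 1/(11040 - 41540) = 1/(-30500) = -1/30500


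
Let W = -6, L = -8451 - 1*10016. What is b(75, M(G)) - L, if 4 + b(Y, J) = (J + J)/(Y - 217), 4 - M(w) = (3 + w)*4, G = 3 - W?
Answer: 1310917/71 ≈ 18464.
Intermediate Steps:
L = -18467 (L = -8451 - 10016 = -18467)
G = 9 (G = 3 - 1*(-6) = 3 + 6 = 9)
M(w) = -8 - 4*w (M(w) = 4 - (3 + w)*4 = 4 - (12 + 4*w) = 4 + (-12 - 4*w) = -8 - 4*w)
b(Y, J) = -4 + 2*J/(-217 + Y) (b(Y, J) = -4 + (J + J)/(Y - 217) = -4 + (2*J)/(-217 + Y) = -4 + 2*J/(-217 + Y))
b(75, M(G)) - L = 2*(434 + (-8 - 4*9) - 2*75)/(-217 + 75) - 1*(-18467) = 2*(434 + (-8 - 36) - 150)/(-142) + 18467 = 2*(-1/142)*(434 - 44 - 150) + 18467 = 2*(-1/142)*240 + 18467 = -240/71 + 18467 = 1310917/71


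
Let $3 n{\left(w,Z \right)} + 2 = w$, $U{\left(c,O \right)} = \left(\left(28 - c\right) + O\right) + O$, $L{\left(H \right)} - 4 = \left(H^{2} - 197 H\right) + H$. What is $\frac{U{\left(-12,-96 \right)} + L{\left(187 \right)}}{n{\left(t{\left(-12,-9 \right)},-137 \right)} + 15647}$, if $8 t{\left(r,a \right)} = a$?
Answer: $- \frac{43944}{375503} \approx -0.11703$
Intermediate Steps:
$L{\left(H \right)} = 4 + H^{2} - 196 H$ ($L{\left(H \right)} = 4 + \left(\left(H^{2} - 197 H\right) + H\right) = 4 + \left(H^{2} - 196 H\right) = 4 + H^{2} - 196 H$)
$t{\left(r,a \right)} = \frac{a}{8}$
$U{\left(c,O \right)} = 28 - c + 2 O$ ($U{\left(c,O \right)} = \left(28 + O - c\right) + O = 28 - c + 2 O$)
$n{\left(w,Z \right)} = - \frac{2}{3} + \frac{w}{3}$
$\frac{U{\left(-12,-96 \right)} + L{\left(187 \right)}}{n{\left(t{\left(-12,-9 \right)},-137 \right)} + 15647} = \frac{\left(28 - -12 + 2 \left(-96\right)\right) + \left(4 + 187^{2} - 36652\right)}{\left(- \frac{2}{3} + \frac{\frac{1}{8} \left(-9\right)}{3}\right) + 15647} = \frac{\left(28 + 12 - 192\right) + \left(4 + 34969 - 36652\right)}{\left(- \frac{2}{3} + \frac{1}{3} \left(- \frac{9}{8}\right)\right) + 15647} = \frac{-152 - 1679}{\left(- \frac{2}{3} - \frac{3}{8}\right) + 15647} = - \frac{1831}{- \frac{25}{24} + 15647} = - \frac{1831}{\frac{375503}{24}} = \left(-1831\right) \frac{24}{375503} = - \frac{43944}{375503}$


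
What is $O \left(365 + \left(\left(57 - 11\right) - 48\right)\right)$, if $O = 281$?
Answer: $102003$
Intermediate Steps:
$O \left(365 + \left(\left(57 - 11\right) - 48\right)\right) = 281 \left(365 + \left(\left(57 - 11\right) - 48\right)\right) = 281 \left(365 + \left(46 - 48\right)\right) = 281 \left(365 - 2\right) = 281 \cdot 363 = 102003$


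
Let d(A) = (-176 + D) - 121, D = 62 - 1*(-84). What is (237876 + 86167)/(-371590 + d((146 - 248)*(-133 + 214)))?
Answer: -324043/371741 ≈ -0.87169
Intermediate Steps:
D = 146 (D = 62 + 84 = 146)
d(A) = -151 (d(A) = (-176 + 146) - 121 = -30 - 121 = -151)
(237876 + 86167)/(-371590 + d((146 - 248)*(-133 + 214))) = (237876 + 86167)/(-371590 - 151) = 324043/(-371741) = 324043*(-1/371741) = -324043/371741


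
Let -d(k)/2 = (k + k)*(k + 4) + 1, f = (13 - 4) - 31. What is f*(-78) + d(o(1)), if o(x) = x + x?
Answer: 1666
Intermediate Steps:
f = -22 (f = 9 - 31 = -22)
o(x) = 2*x
d(k) = -2 - 4*k*(4 + k) (d(k) = -2*((k + k)*(k + 4) + 1) = -2*((2*k)*(4 + k) + 1) = -2*(2*k*(4 + k) + 1) = -2*(1 + 2*k*(4 + k)) = -2 - 4*k*(4 + k))
f*(-78) + d(o(1)) = -22*(-78) + (-2 - 32 - 4*(2*1)²) = 1716 + (-2 - 16*2 - 4*2²) = 1716 + (-2 - 32 - 4*4) = 1716 + (-2 - 32 - 16) = 1716 - 50 = 1666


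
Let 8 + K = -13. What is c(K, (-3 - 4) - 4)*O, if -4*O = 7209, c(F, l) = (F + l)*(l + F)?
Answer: -1845504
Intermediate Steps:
K = -21 (K = -8 - 13 = -21)
c(F, l) = (F + l)² (c(F, l) = (F + l)*(F + l) = (F + l)²)
O = -7209/4 (O = -¼*7209 = -7209/4 ≈ -1802.3)
c(K, (-3 - 4) - 4)*O = (-21 + ((-3 - 4) - 4))²*(-7209/4) = (-21 + (-7 - 4))²*(-7209/4) = (-21 - 11)²*(-7209/4) = (-32)²*(-7209/4) = 1024*(-7209/4) = -1845504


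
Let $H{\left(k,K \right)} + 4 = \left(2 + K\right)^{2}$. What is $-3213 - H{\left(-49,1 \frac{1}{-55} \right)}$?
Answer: $- \frac{9719106}{3025} \approx -3212.9$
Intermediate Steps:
$H{\left(k,K \right)} = -4 + \left(2 + K\right)^{2}$
$-3213 - H{\left(-49,1 \frac{1}{-55} \right)} = -3213 - 1 \frac{1}{-55} \left(4 + 1 \frac{1}{-55}\right) = -3213 - 1 \left(- \frac{1}{55}\right) \left(4 + 1 \left(- \frac{1}{55}\right)\right) = -3213 - - \frac{4 - \frac{1}{55}}{55} = -3213 - \left(- \frac{1}{55}\right) \frac{219}{55} = -3213 - - \frac{219}{3025} = -3213 + \frac{219}{3025} = - \frac{9719106}{3025}$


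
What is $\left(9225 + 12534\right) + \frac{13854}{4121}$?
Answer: $\frac{89682693}{4121} \approx 21762.0$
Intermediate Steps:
$\left(9225 + 12534\right) + \frac{13854}{4121} = 21759 + 13854 \cdot \frac{1}{4121} = 21759 + \frac{13854}{4121} = \frac{89682693}{4121}$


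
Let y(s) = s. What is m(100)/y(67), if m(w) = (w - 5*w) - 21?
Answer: -421/67 ≈ -6.2836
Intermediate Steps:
m(w) = -21 - 4*w (m(w) = -4*w - 21 = -21 - 4*w)
m(100)/y(67) = (-21 - 4*100)/67 = (-21 - 400)*(1/67) = -421*1/67 = -421/67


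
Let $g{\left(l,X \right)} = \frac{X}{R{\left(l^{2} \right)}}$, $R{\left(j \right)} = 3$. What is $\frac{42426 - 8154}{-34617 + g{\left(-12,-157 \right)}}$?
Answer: $- \frac{12852}{13001} \approx -0.98854$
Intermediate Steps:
$g{\left(l,X \right)} = \frac{X}{3}$
$\frac{42426 - 8154}{-34617 + g{\left(-12,-157 \right)}} = \frac{42426 - 8154}{-34617 + \frac{1}{3} \left(-157\right)} = \frac{34272}{-34617 - \frac{157}{3}} = \frac{34272}{- \frac{104008}{3}} = 34272 \left(- \frac{3}{104008}\right) = - \frac{12852}{13001}$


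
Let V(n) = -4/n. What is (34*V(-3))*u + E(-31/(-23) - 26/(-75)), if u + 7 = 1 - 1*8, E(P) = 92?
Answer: -1628/3 ≈ -542.67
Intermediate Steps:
u = -14 (u = -7 + (1 - 1*8) = -7 + (1 - 8) = -7 - 7 = -14)
(34*V(-3))*u + E(-31/(-23) - 26/(-75)) = (34*(-4/(-3)))*(-14) + 92 = (34*(-4*(-1/3)))*(-14) + 92 = (34*(4/3))*(-14) + 92 = (136/3)*(-14) + 92 = -1904/3 + 92 = -1628/3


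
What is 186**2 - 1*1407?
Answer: 33189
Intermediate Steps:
186**2 - 1*1407 = 34596 - 1407 = 33189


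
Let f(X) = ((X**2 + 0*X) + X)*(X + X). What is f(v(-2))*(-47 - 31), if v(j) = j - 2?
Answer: 7488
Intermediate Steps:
v(j) = -2 + j
f(X) = 2*X*(X + X**2) (f(X) = ((X**2 + 0) + X)*(2*X) = (X**2 + X)*(2*X) = (X + X**2)*(2*X) = 2*X*(X + X**2))
f(v(-2))*(-47 - 31) = (2*(-2 - 2)**2*(1 + (-2 - 2)))*(-47 - 31) = (2*(-4)**2*(1 - 4))*(-78) = (2*16*(-3))*(-78) = -96*(-78) = 7488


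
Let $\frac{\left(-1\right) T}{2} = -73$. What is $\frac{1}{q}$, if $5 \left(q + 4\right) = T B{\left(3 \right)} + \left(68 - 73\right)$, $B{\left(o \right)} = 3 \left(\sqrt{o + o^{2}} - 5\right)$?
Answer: $- \frac{11075}{2604097} - \frac{4380 \sqrt{3}}{2604097} \approx -0.0071662$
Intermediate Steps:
$T = 146$ ($T = \left(-2\right) \left(-73\right) = 146$)
$B{\left(o \right)} = -15 + 3 \sqrt{o + o^{2}}$ ($B{\left(o \right)} = 3 \left(-5 + \sqrt{o + o^{2}}\right) = -15 + 3 \sqrt{o + o^{2}}$)
$q = -443 + \frac{876 \sqrt{3}}{5}$ ($q = -4 + \frac{146 \left(-15 + 3 \sqrt{3 \left(1 + 3\right)}\right) + \left(68 - 73\right)}{5} = -4 + \frac{146 \left(-15 + 3 \sqrt{3 \cdot 4}\right) + \left(68 - 73\right)}{5} = -4 + \frac{146 \left(-15 + 3 \sqrt{12}\right) - 5}{5} = -4 + \frac{146 \left(-15 + 3 \cdot 2 \sqrt{3}\right) - 5}{5} = -4 + \frac{146 \left(-15 + 6 \sqrt{3}\right) - 5}{5} = -4 + \frac{\left(-2190 + 876 \sqrt{3}\right) - 5}{5} = -4 + \frac{-2195 + 876 \sqrt{3}}{5} = -4 - \left(439 - \frac{876 \sqrt{3}}{5}\right) = -443 + \frac{876 \sqrt{3}}{5} \approx -139.54$)
$\frac{1}{q} = \frac{1}{-443 + \frac{876 \sqrt{3}}{5}}$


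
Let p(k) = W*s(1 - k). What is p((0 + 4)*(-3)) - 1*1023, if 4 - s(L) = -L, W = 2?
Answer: -989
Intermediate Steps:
s(L) = 4 + L (s(L) = 4 - (-1)*L = 4 + L)
p(k) = 10 - 2*k (p(k) = 2*(4 + (1 - k)) = 2*(5 - k) = 10 - 2*k)
p((0 + 4)*(-3)) - 1*1023 = (10 - 2*(0 + 4)*(-3)) - 1*1023 = (10 - 8*(-3)) - 1023 = (10 - 2*(-12)) - 1023 = (10 + 24) - 1023 = 34 - 1023 = -989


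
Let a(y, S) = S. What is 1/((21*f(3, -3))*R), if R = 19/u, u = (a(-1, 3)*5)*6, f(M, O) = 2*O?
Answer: -5/133 ≈ -0.037594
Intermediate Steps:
u = 90 (u = (3*5)*6 = 15*6 = 90)
R = 19/90 ≈ 0.21111
1/((21*f(3, -3))*R) = 1/((21*(2*(-3)))*(19/90)) = 1/((21*(-6))*(19/90)) = 1/(-126*19/90) = 1/(-133/5) = -5/133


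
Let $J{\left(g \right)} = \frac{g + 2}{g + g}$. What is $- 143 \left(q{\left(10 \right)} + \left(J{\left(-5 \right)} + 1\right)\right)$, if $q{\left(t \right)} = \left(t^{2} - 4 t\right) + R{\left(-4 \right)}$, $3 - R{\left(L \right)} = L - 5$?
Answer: $- \frac{104819}{10} \approx -10482.0$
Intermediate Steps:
$R{\left(L \right)} = 8 - L$ ($R{\left(L \right)} = 3 - \left(L - 5\right) = 3 - \left(-5 + L\right) = 8 - L$)
$J{\left(g \right)} = \frac{2 + g}{2 g}$
$q{\left(t \right)} = 12 + t^{2} - 4 t$ ($q{\left(t \right)} = \left(t^{2} - 4 t\right) + \left(8 - -4\right) = \left(t^{2} - 4 t\right) + \left(8 + 4\right) = \left(t^{2} - 4 t\right) + 12 = 12 + t^{2} - 4 t$)
$- 143 \left(q{\left(10 \right)} + \left(J{\left(-5 \right)} + 1\right)\right) = - 143 \left(\left(12 + 10^{2} - 40\right) + \left(\frac{2 - 5}{2 \left(-5\right)} + 1\right)\right) = - 143 \left(\left(12 + 100 - 40\right) + \left(\frac{1}{2} \left(- \frac{1}{5}\right) \left(-3\right) + 1\right)\right) = - 143 \left(72 + \left(\frac{3}{10} + 1\right)\right) = - 143 \left(72 + \frac{13}{10}\right) = \left(-143\right) \frac{733}{10} = - \frac{104819}{10}$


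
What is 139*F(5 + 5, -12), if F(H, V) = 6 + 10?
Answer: 2224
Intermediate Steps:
F(H, V) = 16
139*F(5 + 5, -12) = 139*16 = 2224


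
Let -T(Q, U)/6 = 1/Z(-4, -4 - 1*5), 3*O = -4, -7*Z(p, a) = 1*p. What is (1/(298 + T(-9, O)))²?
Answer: 4/330625 ≈ 1.2098e-5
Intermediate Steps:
Z(p, a) = -p/7
O = -4/3 (O = (⅓)*(-4) = -4/3 ≈ -1.3333)
T(Q, U) = -21/2 (T(Q, U) = -6/((-⅐*(-4))) = -6/4/7 = -6*7/4 = -21/2)
(1/(298 + T(-9, O)))² = (1/(298 - 21/2))² = (1/(575/2))² = (2/575)² = 4/330625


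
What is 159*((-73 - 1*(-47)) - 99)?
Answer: -19875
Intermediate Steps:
159*((-73 - 1*(-47)) - 99) = 159*((-73 + 47) - 99) = 159*(-26 - 99) = 159*(-125) = -19875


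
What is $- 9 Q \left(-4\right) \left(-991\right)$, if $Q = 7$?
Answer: $-249732$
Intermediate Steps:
$- 9 Q \left(-4\right) \left(-991\right) = \left(-9\right) 7 \left(-4\right) \left(-991\right) = \left(-63\right) \left(-4\right) \left(-991\right) = 252 \left(-991\right) = -249732$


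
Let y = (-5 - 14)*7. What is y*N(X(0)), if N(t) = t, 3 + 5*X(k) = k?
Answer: 399/5 ≈ 79.800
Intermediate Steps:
X(k) = -3/5 + k/5
y = -133 (y = -19*7 = -133)
y*N(X(0)) = -133*(-3/5 + (1/5)*0) = -133*(-3/5 + 0) = -133*(-3/5) = 399/5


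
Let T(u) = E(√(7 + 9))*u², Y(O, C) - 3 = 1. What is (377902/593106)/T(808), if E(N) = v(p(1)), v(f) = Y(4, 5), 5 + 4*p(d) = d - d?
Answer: 188951/774435111168 ≈ 2.4399e-7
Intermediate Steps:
Y(O, C) = 4 (Y(O, C) = 3 + 1 = 4)
p(d) = -5/4 (p(d) = -5/4 + (d - d)/4 = -5/4 + (¼)*0 = -5/4 + 0 = -5/4)
v(f) = 4
E(N) = 4
T(u) = 4*u²
(377902/593106)/T(808) = (377902/593106)/((4*808²)) = (377902*(1/593106))/((4*652864)) = (188951/296553)/2611456 = (188951/296553)*(1/2611456) = 188951/774435111168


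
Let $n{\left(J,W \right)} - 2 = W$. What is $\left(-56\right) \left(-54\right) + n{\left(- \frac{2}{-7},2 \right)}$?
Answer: $3028$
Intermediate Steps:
$n{\left(J,W \right)} = 2 + W$
$\left(-56\right) \left(-54\right) + n{\left(- \frac{2}{-7},2 \right)} = \left(-56\right) \left(-54\right) + \left(2 + 2\right) = 3024 + 4 = 3028$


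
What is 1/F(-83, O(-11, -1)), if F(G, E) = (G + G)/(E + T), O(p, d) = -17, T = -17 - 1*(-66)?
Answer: -16/83 ≈ -0.19277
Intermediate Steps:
T = 49 (T = -17 + 66 = 49)
F(G, E) = 2*G/(49 + E) (F(G, E) = (G + G)/(E + 49) = (2*G)/(49 + E) = 2*G/(49 + E))
1/F(-83, O(-11, -1)) = 1/(2*(-83)/(49 - 17)) = 1/(2*(-83)/32) = 1/(2*(-83)*(1/32)) = 1/(-83/16) = -16/83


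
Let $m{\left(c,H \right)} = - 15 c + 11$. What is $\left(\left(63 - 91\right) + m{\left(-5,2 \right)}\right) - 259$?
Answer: $-201$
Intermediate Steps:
$m{\left(c,H \right)} = 11 - 15 c$
$\left(\left(63 - 91\right) + m{\left(-5,2 \right)}\right) - 259 = \left(\left(63 - 91\right) + \left(11 - -75\right)\right) - 259 = \left(-28 + \left(11 + 75\right)\right) - 259 = \left(-28 + 86\right) - 259 = 58 - 259 = -201$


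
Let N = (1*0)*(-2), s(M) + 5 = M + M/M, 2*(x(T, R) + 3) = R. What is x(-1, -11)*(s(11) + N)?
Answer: -119/2 ≈ -59.500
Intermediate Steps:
x(T, R) = -3 + R/2
s(M) = -4 + M (s(M) = -5 + (M + M/M) = -5 + (M + 1) = -5 + (1 + M) = -4 + M)
N = 0 (N = 0*(-2) = 0)
x(-1, -11)*(s(11) + N) = (-3 + (½)*(-11))*((-4 + 11) + 0) = (-3 - 11/2)*(7 + 0) = -17/2*7 = -119/2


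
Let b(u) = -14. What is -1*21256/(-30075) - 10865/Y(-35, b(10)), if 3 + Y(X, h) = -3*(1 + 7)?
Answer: 109112929/270675 ≈ 403.11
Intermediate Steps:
Y(X, h) = -27 (Y(X, h) = -3 - 3*(1 + 7) = -3 - 3*8 = -3 - 24 = -27)
-1*21256/(-30075) - 10865/Y(-35, b(10)) = -1*21256/(-30075) - 10865/(-27) = -21256*(-1/30075) - 10865*(-1/27) = 21256/30075 + 10865/27 = 109112929/270675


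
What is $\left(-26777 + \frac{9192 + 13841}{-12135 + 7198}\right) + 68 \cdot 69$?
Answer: $- \frac{109056678}{4937} \approx -22090.0$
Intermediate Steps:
$\left(-26777 + \frac{9192 + 13841}{-12135 + 7198}\right) + 68 \cdot 69 = \left(-26777 + \frac{23033}{-4937}\right) + 4692 = \left(-26777 + 23033 \left(- \frac{1}{4937}\right)\right) + 4692 = \left(-26777 - \frac{23033}{4937}\right) + 4692 = - \frac{132221082}{4937} + 4692 = - \frac{109056678}{4937}$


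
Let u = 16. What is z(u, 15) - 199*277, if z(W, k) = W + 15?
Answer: -55092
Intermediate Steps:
z(W, k) = 15 + W
z(u, 15) - 199*277 = (15 + 16) - 199*277 = 31 - 55123 = -55092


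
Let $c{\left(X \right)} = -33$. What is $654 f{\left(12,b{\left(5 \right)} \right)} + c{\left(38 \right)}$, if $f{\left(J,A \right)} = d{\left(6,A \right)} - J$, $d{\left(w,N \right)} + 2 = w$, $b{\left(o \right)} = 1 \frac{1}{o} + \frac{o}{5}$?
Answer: $-5265$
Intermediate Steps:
$b{\left(o \right)} = \frac{1}{o} + \frac{o}{5}$ ($b{\left(o \right)} = \frac{1}{o} + o \frac{1}{5} = \frac{1}{o} + \frac{o}{5}$)
$d{\left(w,N \right)} = -2 + w$
$f{\left(J,A \right)} = 4 - J$ ($f{\left(J,A \right)} = \left(-2 + 6\right) - J = 4 - J$)
$654 f{\left(12,b{\left(5 \right)} \right)} + c{\left(38 \right)} = 654 \left(4 - 12\right) - 33 = 654 \left(-8\right) - 33 = -5232 - 33 = -5265$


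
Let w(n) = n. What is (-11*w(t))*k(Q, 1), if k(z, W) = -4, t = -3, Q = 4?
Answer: -132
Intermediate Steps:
(-11*w(t))*k(Q, 1) = -11*(-3)*(-4) = 33*(-4) = -132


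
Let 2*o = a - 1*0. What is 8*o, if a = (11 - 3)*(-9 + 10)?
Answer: 32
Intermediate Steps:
a = 8 (a = 8*1 = 8)
o = 4 (o = (8 - 1*0)/2 = (8 + 0)/2 = (½)*8 = 4)
8*o = 8*4 = 32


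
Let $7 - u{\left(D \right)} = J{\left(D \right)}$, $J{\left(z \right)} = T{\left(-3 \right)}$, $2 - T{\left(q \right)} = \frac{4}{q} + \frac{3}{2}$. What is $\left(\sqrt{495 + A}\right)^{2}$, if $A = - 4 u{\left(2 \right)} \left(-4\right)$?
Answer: $\frac{1733}{3} \approx 577.67$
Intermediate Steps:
$T{\left(q \right)} = \frac{1}{2} - \frac{4}{q}$ ($T{\left(q \right)} = 2 - \left(\frac{4}{q} + \frac{3}{2}\right) = 2 - \left(\frac{3}{2} + \frac{4}{q}\right) = \frac{1}{2} - \frac{4}{q}$)
$J{\left(z \right)} = \frac{11}{6}$ ($J{\left(z \right)} = \frac{-8 - 3}{2 \left(-3\right)} = \frac{1}{2} \left(- \frac{1}{3}\right) \left(-11\right) = \frac{11}{6}$)
$u{\left(D \right)} = \frac{31}{6}$ ($u{\left(D \right)} = 7 - \frac{11}{6} = \frac{31}{6}$)
$A = \frac{248}{3}$ ($A = \left(-4\right) \frac{31}{6} \left(-4\right) = \left(- \frac{62}{3}\right) \left(-4\right) = \frac{248}{3} \approx 82.667$)
$\left(\sqrt{495 + A}\right)^{2} = \left(\sqrt{495 + \frac{248}{3}}\right)^{2} = \left(\sqrt{\frac{1733}{3}}\right)^{2} = \left(\frac{\sqrt{5199}}{3}\right)^{2} = \frac{1733}{3}$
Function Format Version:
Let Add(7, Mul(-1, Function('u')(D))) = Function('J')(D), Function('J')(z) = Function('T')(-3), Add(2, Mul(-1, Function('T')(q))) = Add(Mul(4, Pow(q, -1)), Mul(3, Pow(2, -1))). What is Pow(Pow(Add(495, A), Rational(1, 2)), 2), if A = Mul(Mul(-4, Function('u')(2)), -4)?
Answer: Rational(1733, 3) ≈ 577.67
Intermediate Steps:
Function('T')(q) = Add(Rational(1, 2), Mul(-4, Pow(q, -1))) (Function('T')(q) = Add(2, Mul(-1, Add(Mul(4, Pow(q, -1)), Mul(3, Pow(2, -1))))) = Add(2, Mul(-1, Add(Mul(4, Pow(q, -1)), Mul(3, Rational(1, 2))))) = Add(2, Mul(-1, Add(Mul(4, Pow(q, -1)), Rational(3, 2)))) = Add(2, Mul(-1, Add(Rational(3, 2), Mul(4, Pow(q, -1))))) = Add(2, Add(Rational(-3, 2), Mul(-4, Pow(q, -1)))) = Add(Rational(1, 2), Mul(-4, Pow(q, -1))))
Function('J')(z) = Rational(11, 6) (Function('J')(z) = Mul(Rational(1, 2), Pow(-3, -1), Add(-8, -3)) = Mul(Rational(1, 2), Rational(-1, 3), -11) = Rational(11, 6))
Function('u')(D) = Rational(31, 6) (Function('u')(D) = Add(7, Mul(-1, Rational(11, 6))) = Add(7, Rational(-11, 6)) = Rational(31, 6))
A = Rational(248, 3) (A = Mul(Mul(-4, Rational(31, 6)), -4) = Mul(Rational(-62, 3), -4) = Rational(248, 3) ≈ 82.667)
Pow(Pow(Add(495, A), Rational(1, 2)), 2) = Pow(Pow(Add(495, Rational(248, 3)), Rational(1, 2)), 2) = Pow(Pow(Rational(1733, 3), Rational(1, 2)), 2) = Pow(Mul(Rational(1, 3), Pow(5199, Rational(1, 2))), 2) = Rational(1733, 3)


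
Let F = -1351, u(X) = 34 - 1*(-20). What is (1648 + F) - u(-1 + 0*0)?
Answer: 243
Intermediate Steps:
u(X) = 54 (u(X) = 34 + 20 = 54)
(1648 + F) - u(-1 + 0*0) = (1648 - 1351) - 1*54 = 297 - 54 = 243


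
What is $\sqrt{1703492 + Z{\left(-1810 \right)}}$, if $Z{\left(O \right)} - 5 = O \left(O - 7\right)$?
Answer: $7 \sqrt{101883} \approx 2234.3$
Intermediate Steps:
$Z{\left(O \right)} = 5 + O \left(-7 + O\right)$ ($Z{\left(O \right)} = 5 + O \left(O - 7\right) = 5 + O \left(-7 + O\right)$)
$\sqrt{1703492 + Z{\left(-1810 \right)}} = \sqrt{1703492 + \left(5 + \left(-1810\right)^{2} - -12670\right)} = \sqrt{1703492 + \left(5 + 3276100 + 12670\right)} = \sqrt{1703492 + 3288775} = \sqrt{4992267} = 7 \sqrt{101883}$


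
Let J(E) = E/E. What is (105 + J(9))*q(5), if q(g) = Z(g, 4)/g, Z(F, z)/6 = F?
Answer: 636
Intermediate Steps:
Z(F, z) = 6*F
J(E) = 1
q(g) = 6 (q(g) = (6*g)/g = 6)
(105 + J(9))*q(5) = (105 + 1)*6 = 106*6 = 636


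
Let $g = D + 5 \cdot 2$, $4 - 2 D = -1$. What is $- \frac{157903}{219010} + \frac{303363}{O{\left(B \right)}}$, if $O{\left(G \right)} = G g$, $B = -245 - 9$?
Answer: $- \frac{13388174531}{139071350} \approx -96.268$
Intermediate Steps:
$D = \frac{5}{2}$ ($D = 2 - - \frac{1}{2} = 2 + \frac{1}{2} = \frac{5}{2} \approx 2.5$)
$g = \frac{25}{2}$ ($g = \frac{5}{2} + 5 \cdot 2 = \frac{5}{2} + 10 = \frac{25}{2} \approx 12.5$)
$B = -254$ ($B = -245 - 9 = -254$)
$O{\left(G \right)} = \frac{25 G}{2}$ ($O{\left(G \right)} = G \frac{25}{2} = \frac{25 G}{2}$)
$- \frac{157903}{219010} + \frac{303363}{O{\left(B \right)}} = - \frac{157903}{219010} + \frac{303363}{\frac{25}{2} \left(-254\right)} = \left(-157903\right) \frac{1}{219010} + \frac{303363}{-3175} = - \frac{157903}{219010} + 303363 \left(- \frac{1}{3175}\right) = - \frac{157903}{219010} - \frac{303363}{3175} = - \frac{13388174531}{139071350}$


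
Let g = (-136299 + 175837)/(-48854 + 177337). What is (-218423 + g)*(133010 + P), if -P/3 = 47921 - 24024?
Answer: -1720832058314949/128483 ≈ -1.3393e+10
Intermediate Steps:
P = -71691 (P = -3*(47921 - 24024) = -3*23897 = -71691)
g = 39538/128483 ≈ 0.30773
(-218423 + g)*(133010 + P) = (-218423 + 39538/128483)*(133010 - 71691) = -28063602771/128483*61319 = -1720832058314949/128483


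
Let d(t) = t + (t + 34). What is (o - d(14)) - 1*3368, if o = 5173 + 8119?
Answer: 9862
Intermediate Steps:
o = 13292
d(t) = 34 + 2*t (d(t) = t + (34 + t) = 34 + 2*t)
(o - d(14)) - 1*3368 = (13292 - (34 + 2*14)) - 1*3368 = (13292 - (34 + 28)) - 3368 = (13292 - 1*62) - 3368 = (13292 - 62) - 3368 = 13230 - 3368 = 9862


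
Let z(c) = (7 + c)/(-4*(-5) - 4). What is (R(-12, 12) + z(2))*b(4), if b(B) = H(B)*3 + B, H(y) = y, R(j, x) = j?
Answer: -183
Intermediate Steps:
z(c) = 7/16 + c/16 (z(c) = (7 + c)/(20 - 4) = (7 + c)/16 = (7 + c)*(1/16) = 7/16 + c/16)
b(B) = 4*B (b(B) = B*3 + B = 3*B + B = 4*B)
(R(-12, 12) + z(2))*b(4) = (-12 + (7/16 + (1/16)*2))*(4*4) = (-12 + (7/16 + 1/8))*16 = (-12 + 9/16)*16 = -183/16*16 = -183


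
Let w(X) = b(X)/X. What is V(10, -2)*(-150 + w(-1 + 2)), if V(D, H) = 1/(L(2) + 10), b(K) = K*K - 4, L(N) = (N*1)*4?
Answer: -17/2 ≈ -8.5000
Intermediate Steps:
L(N) = 4*N (L(N) = N*4 = 4*N)
b(K) = -4 + K**2 (b(K) = K**2 - 4 = -4 + K**2)
V(D, H) = 1/18 (V(D, H) = 1/(4*2 + 10) = 1/(8 + 10) = 1/18)
w(X) = (-4 + X**2)/X
V(10, -2)*(-150 + w(-1 + 2)) = (-150 + ((-1 + 2) - 4/(-1 + 2)))/18 = (-150 + (1 - 4/1))/18 = (-150 + (1 - 4*1))/18 = (-150 + (1 - 4))/18 = (-150 - 3)/18 = (1/18)*(-153) = -17/2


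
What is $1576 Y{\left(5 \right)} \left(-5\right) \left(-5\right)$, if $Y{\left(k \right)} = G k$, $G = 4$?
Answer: $788000$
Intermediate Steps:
$Y{\left(k \right)} = 4 k$
$1576 Y{\left(5 \right)} \left(-5\right) \left(-5\right) = 1576 \cdot 4 \cdot 5 \left(-5\right) \left(-5\right) = 1576 \cdot 20 \left(-5\right) \left(-5\right) = 1576 \left(\left(-100\right) \left(-5\right)\right) = 1576 \cdot 500 = 788000$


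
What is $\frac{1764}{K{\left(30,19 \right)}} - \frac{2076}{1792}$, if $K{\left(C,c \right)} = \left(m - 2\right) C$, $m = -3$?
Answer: $- \frac{144687}{11200} \approx -12.918$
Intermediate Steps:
$K{\left(C,c \right)} = - 5 C$ ($K{\left(C,c \right)} = \left(-3 - 2\right) C = - 5 C$)
$\frac{1764}{K{\left(30,19 \right)}} - \frac{2076}{1792} = \frac{1764}{\left(-5\right) 30} - \frac{2076}{1792} = \frac{1764}{-150} - \frac{519}{448} = 1764 \left(- \frac{1}{150}\right) - \frac{519}{448} = - \frac{294}{25} - \frac{519}{448} = - \frac{144687}{11200}$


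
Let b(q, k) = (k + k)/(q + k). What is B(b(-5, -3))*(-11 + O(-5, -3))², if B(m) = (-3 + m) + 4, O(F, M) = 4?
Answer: 343/4 ≈ 85.750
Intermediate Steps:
b(q, k) = 2*k/(k + q) (b(q, k) = (2*k)/(k + q) = 2*k/(k + q))
B(m) = 1 + m
B(b(-5, -3))*(-11 + O(-5, -3))² = (1 + 2*(-3)/(-3 - 5))*(-11 + 4)² = (1 + 2*(-3)/(-8))*(-7)² = (1 + 2*(-3)*(-⅛))*49 = (1 + ¾)*49 = (7/4)*49 = 343/4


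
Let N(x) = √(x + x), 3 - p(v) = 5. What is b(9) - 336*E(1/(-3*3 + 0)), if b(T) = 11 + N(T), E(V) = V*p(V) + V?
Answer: -79/3 + 3*√2 ≈ -22.091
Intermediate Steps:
p(v) = -2 (p(v) = 3 - 1*5 = 3 - 5 = -2)
N(x) = √2*√x (N(x) = √(2*x) = √2*√x)
E(V) = -V (E(V) = V*(-2) + V = -2*V + V = -V)
b(T) = 11 + √2*√T
b(9) - 336*E(1/(-3*3 + 0)) = (11 + √2*√9) - (-336)/(-3*3 + 0) = (11 + √2*3) - (-336)/(-9 + 0) = (11 + 3*√2) - (-336)/(-9) = (11 + 3*√2) - (-336)*(-1)/9 = (11 + 3*√2) - 336*⅑ = (11 + 3*√2) - 112/3 = -79/3 + 3*√2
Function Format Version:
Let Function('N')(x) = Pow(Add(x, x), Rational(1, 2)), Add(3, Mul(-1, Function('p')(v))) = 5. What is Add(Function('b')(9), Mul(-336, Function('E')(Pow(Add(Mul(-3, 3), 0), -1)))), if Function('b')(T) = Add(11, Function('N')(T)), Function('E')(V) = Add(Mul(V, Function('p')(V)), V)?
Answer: Add(Rational(-79, 3), Mul(3, Pow(2, Rational(1, 2)))) ≈ -22.091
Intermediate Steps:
Function('p')(v) = -2 (Function('p')(v) = Add(3, Mul(-1, 5)) = Add(3, -5) = -2)
Function('N')(x) = Mul(Pow(2, Rational(1, 2)), Pow(x, Rational(1, 2))) (Function('N')(x) = Pow(Mul(2, x), Rational(1, 2)) = Mul(Pow(2, Rational(1, 2)), Pow(x, Rational(1, 2))))
Function('E')(V) = Mul(-1, V) (Function('E')(V) = Add(Mul(V, -2), V) = Add(Mul(-2, V), V) = Mul(-1, V))
Function('b')(T) = Add(11, Mul(Pow(2, Rational(1, 2)), Pow(T, Rational(1, 2))))
Add(Function('b')(9), Mul(-336, Function('E')(Pow(Add(Mul(-3, 3), 0), -1)))) = Add(Add(11, Mul(Pow(2, Rational(1, 2)), Pow(9, Rational(1, 2)))), Mul(-336, Mul(-1, Pow(Add(Mul(-3, 3), 0), -1)))) = Add(Add(11, Mul(Pow(2, Rational(1, 2)), 3)), Mul(-336, Mul(-1, Pow(Add(-9, 0), -1)))) = Add(Add(11, Mul(3, Pow(2, Rational(1, 2)))), Mul(-336, Mul(-1, Pow(-9, -1)))) = Add(Add(11, Mul(3, Pow(2, Rational(1, 2)))), Mul(-336, Mul(-1, Rational(-1, 9)))) = Add(Add(11, Mul(3, Pow(2, Rational(1, 2)))), Mul(-336, Rational(1, 9))) = Add(Add(11, Mul(3, Pow(2, Rational(1, 2)))), Rational(-112, 3)) = Add(Rational(-79, 3), Mul(3, Pow(2, Rational(1, 2))))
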